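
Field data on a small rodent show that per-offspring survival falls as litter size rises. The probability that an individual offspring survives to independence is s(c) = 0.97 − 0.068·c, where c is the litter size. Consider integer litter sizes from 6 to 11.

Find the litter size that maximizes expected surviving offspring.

7

Expected surviving offspring = c × s(c):
  c=6: 6 × 0.562 = 3.372
  c=7: 7 × 0.494 = 3.458
  c=8: 8 × 0.426 = 3.408
  c=9: 9 × 0.358 = 3.222
  c=10: 10 × 0.290 = 2.900
  c=11: 11 × 0.222 = 2.442
Maximum at c = 7 (3.458 surviving offspring).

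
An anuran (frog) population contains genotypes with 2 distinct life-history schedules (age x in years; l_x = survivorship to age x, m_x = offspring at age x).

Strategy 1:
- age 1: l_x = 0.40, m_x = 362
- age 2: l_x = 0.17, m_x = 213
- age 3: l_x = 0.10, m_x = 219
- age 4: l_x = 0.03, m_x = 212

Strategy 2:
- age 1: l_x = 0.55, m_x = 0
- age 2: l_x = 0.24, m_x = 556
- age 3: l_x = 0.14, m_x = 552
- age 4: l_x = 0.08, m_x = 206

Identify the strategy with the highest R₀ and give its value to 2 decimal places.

Strategy 1: R₀ = 0.40×362 + 0.17×213 + 0.10×219 + 0.03×212 = 209.2700
Strategy 2: R₀ = 0.55×0 + 0.24×556 + 0.14×552 + 0.08×206 = 227.2000
Highest R₀: strategy 2 with 227.2000.

227.20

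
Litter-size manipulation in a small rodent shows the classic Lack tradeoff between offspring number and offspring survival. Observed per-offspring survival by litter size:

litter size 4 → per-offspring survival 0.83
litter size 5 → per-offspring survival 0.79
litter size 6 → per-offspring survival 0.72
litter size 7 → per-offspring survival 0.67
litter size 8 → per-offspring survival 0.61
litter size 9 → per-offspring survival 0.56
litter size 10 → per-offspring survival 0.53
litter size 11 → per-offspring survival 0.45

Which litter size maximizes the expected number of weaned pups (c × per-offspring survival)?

Expected weaned pups = c × s(c):
  c=4: 4 × 0.83 = 3.320
  c=5: 5 × 0.79 = 3.950
  c=6: 6 × 0.72 = 4.320
  c=7: 7 × 0.67 = 4.690
  c=8: 8 × 0.61 = 4.880
  c=9: 9 × 0.56 = 5.040
  c=10: 10 × 0.53 = 5.300
  c=11: 11 × 0.45 = 4.950
Maximum at c = 10 (5.300 weaned pups).

10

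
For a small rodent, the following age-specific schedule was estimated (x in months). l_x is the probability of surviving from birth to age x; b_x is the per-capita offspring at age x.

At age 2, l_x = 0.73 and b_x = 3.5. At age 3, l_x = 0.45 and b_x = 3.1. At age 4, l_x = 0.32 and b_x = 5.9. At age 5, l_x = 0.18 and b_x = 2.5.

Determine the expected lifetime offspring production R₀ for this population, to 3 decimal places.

6.288

R₀ = Σ l_x b_x:
  age 2: 0.73 × 3.5 = 2.5550
  age 3: 0.45 × 3.1 = 1.3950
  age 4: 0.32 × 5.9 = 1.8880
  age 5: 0.18 × 2.5 = 0.4500
R₀ = 2.5550 + 1.3950 + 1.8880 + 0.4500 = 6.2880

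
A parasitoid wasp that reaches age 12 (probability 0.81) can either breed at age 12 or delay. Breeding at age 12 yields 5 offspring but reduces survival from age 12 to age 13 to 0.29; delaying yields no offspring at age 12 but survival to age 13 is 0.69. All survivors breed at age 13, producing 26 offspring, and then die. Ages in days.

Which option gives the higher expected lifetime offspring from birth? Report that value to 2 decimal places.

14.53

breed at age 12: R₀ = 0.81 × (5 + 0.29 × 26) = 0.81 × 12.5400 = 10.1574
delay to age 13: R₀ = 0.81 × (0.69 × 26) = 0.81 × 17.9400 = 14.5314
Higher: delay to age 13 (14.5314).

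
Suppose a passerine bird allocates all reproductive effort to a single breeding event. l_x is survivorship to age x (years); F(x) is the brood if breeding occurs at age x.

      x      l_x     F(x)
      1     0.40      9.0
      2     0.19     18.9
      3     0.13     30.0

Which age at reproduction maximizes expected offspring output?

3

Expected offspring if breeding at age x = l_x × F(x):
  age 1: 0.40 × 9.0 = 3.600
  age 2: 0.19 × 18.9 = 3.591
  age 3: 0.13 × 30.0 = 3.900
Maximum at age 3 (3.900).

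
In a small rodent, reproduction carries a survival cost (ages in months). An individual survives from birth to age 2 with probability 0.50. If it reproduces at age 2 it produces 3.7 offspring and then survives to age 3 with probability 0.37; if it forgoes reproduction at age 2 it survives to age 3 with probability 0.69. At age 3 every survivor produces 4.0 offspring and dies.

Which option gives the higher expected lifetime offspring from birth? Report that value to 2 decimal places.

2.59

breed at age 2: R₀ = 0.50 × (3.7 + 0.37 × 4.0) = 0.50 × 5.1800 = 2.5900
delay to age 3: R₀ = 0.50 × (0.69 × 4.0) = 0.50 × 2.7600 = 1.3800
Higher: breed at age 2 (2.5900).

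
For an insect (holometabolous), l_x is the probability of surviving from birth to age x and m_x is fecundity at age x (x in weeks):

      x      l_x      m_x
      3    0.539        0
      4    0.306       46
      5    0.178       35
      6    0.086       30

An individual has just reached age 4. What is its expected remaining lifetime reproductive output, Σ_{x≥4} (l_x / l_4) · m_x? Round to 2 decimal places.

74.79

l_4 = 0.306. Conditional survival from age 4 to x is l_x / l_4.
  x=4: (0.306/0.306) × 46 = 46.0000
  x=5: (0.178/0.306) × 35 = 20.3595
  x=6: (0.086/0.306) × 30 = 8.4314
Sum = 46.0000 + 20.3595 + 8.4314 = 74.7908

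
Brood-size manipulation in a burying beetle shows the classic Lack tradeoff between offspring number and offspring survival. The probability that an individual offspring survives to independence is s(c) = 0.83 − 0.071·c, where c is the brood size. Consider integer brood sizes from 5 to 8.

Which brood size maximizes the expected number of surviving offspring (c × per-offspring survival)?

6

Expected surviving offspring = c × s(c):
  c=5: 5 × 0.475 = 2.375
  c=6: 6 × 0.404 = 2.424
  c=7: 7 × 0.333 = 2.331
  c=8: 8 × 0.262 = 2.096
Maximum at c = 6 (2.424 surviving offspring).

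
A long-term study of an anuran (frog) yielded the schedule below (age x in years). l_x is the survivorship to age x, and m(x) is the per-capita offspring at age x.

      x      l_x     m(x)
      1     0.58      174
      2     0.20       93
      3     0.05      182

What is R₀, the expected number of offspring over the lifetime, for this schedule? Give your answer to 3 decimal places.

R₀ = Σ l_x m(x):
  age 1: 0.58 × 174 = 100.9200
  age 2: 0.20 × 93 = 18.6000
  age 3: 0.05 × 182 = 9.1000
R₀ = 100.9200 + 18.6000 + 9.1000 = 128.6200

128.620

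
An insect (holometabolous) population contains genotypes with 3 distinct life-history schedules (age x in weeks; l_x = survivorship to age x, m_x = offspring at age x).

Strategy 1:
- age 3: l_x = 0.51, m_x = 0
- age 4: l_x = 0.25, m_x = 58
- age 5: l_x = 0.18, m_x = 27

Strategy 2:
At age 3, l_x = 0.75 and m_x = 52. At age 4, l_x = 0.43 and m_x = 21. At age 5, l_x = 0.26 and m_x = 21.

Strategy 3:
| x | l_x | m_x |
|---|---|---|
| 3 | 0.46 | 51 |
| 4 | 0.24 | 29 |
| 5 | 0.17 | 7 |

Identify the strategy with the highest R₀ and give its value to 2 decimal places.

53.49

Strategy 1: R₀ = 0.51×0 + 0.25×58 + 0.18×27 = 19.3600
Strategy 2: R₀ = 0.75×52 + 0.43×21 + 0.26×21 = 53.4900
Strategy 3: R₀ = 0.46×51 + 0.24×29 + 0.17×7 = 31.6100
Highest R₀: strategy 2 with 53.4900.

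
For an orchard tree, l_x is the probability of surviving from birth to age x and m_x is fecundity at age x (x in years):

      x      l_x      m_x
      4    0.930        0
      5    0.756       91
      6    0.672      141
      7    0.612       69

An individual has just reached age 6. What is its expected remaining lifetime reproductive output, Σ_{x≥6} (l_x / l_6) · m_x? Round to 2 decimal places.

l_6 = 0.672. Conditional survival from age 6 to x is l_x / l_6.
  x=6: (0.672/0.672) × 141 = 141.0000
  x=7: (0.612/0.672) × 69 = 62.8393
Sum = 141.0000 + 62.8393 = 203.8393

203.84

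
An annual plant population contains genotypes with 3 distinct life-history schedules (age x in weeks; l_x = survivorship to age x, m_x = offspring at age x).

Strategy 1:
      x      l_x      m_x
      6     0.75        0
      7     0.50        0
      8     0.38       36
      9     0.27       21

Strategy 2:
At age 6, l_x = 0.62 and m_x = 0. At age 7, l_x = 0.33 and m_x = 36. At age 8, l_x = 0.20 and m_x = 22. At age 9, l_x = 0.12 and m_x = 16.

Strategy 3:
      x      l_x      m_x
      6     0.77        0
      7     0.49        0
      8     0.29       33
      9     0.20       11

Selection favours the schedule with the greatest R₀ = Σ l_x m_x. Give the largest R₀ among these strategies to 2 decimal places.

Strategy 1: R₀ = 0.75×0 + 0.50×0 + 0.38×36 + 0.27×21 = 19.3500
Strategy 2: R₀ = 0.62×0 + 0.33×36 + 0.20×22 + 0.12×16 = 18.2000
Strategy 3: R₀ = 0.77×0 + 0.49×0 + 0.29×33 + 0.20×11 = 11.7700
Highest R₀: strategy 1 with 19.3500.

19.35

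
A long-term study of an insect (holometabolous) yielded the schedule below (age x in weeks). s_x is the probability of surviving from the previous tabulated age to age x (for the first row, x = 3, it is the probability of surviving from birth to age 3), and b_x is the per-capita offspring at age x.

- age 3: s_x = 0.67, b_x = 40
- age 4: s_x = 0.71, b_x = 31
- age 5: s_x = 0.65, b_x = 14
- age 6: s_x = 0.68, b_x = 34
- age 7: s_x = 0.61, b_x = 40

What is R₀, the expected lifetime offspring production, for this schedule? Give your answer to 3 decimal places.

Survivorship from birth: l_x = s_3·s_4·…·s_x.
  l_3 = 0.67000
  l_4 = 0.47570
  l_5 = 0.30921
  l_6 = 0.21026
  l_7 = 0.12826
R₀ = Σ l_x b_x:
  age 3: 0.67000 × 40 = 26.8000
  age 4: 0.47570 × 31 = 14.7467
  age 5: 0.30921 × 14 = 4.3289
  age 6: 0.21026 × 34 = 7.1488
  age 7: 0.12826 × 40 = 5.1304
R₀ = 26.8000 + 14.7467 + 4.3289 + 7.1488 + 5.1304 = 58.1549

58.155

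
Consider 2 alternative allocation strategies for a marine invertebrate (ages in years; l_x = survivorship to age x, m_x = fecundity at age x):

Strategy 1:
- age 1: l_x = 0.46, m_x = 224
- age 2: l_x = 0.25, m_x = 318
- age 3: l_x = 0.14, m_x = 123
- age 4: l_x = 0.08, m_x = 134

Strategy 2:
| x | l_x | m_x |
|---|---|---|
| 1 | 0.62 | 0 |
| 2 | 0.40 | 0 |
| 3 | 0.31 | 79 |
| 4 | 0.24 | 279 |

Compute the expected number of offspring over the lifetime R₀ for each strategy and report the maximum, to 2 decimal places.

Strategy 1: R₀ = 0.46×224 + 0.25×318 + 0.14×123 + 0.08×134 = 210.4800
Strategy 2: R₀ = 0.62×0 + 0.40×0 + 0.31×79 + 0.24×279 = 91.4500
Highest R₀: strategy 1 with 210.4800.

210.48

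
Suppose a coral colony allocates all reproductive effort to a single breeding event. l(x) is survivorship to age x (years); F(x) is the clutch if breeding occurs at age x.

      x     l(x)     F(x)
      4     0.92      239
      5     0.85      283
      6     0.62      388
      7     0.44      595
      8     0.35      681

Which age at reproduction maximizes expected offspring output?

7

Expected offspring if breeding at age x = l(x) × F(x):
  age 4: 0.92 × 239 = 219.880
  age 5: 0.85 × 283 = 240.550
  age 6: 0.62 × 388 = 240.560
  age 7: 0.44 × 595 = 261.800
  age 8: 0.35 × 681 = 238.350
Maximum at age 7 (261.800).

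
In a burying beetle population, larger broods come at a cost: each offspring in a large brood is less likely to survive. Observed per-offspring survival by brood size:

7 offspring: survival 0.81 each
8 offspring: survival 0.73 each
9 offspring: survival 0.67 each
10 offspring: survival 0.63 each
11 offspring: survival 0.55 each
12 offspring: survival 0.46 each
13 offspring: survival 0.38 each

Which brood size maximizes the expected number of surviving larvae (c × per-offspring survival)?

Expected surviving larvae = c × s(c):
  c=7: 7 × 0.81 = 5.670
  c=8: 8 × 0.73 = 5.840
  c=9: 9 × 0.67 = 6.030
  c=10: 10 × 0.63 = 6.300
  c=11: 11 × 0.55 = 6.050
  c=12: 12 × 0.46 = 5.520
  c=13: 13 × 0.38 = 4.940
Maximum at c = 10 (6.300 surviving larvae).

10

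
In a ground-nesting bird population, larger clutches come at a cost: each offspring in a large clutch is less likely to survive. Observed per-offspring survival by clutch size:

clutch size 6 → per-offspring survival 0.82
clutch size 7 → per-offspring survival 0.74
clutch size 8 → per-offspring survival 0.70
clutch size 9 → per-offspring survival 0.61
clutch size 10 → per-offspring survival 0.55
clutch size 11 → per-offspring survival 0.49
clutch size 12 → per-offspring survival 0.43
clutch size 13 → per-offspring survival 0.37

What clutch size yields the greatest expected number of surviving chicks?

8

Expected surviving chicks = c × s(c):
  c=6: 6 × 0.82 = 4.920
  c=7: 7 × 0.74 = 5.180
  c=8: 8 × 0.70 = 5.600
  c=9: 9 × 0.61 = 5.490
  c=10: 10 × 0.55 = 5.500
  c=11: 11 × 0.49 = 5.390
  c=12: 12 × 0.43 = 5.160
  c=13: 13 × 0.37 = 4.810
Maximum at c = 8 (5.600 surviving chicks).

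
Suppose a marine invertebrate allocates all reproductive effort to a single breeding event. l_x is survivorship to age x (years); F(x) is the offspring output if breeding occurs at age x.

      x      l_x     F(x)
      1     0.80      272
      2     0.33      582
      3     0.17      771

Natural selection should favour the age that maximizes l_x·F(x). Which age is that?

Expected offspring if breeding at age x = l_x × F(x):
  age 1: 0.80 × 272 = 217.600
  age 2: 0.33 × 582 = 192.060
  age 3: 0.17 × 771 = 131.070
Maximum at age 1 (217.600).

1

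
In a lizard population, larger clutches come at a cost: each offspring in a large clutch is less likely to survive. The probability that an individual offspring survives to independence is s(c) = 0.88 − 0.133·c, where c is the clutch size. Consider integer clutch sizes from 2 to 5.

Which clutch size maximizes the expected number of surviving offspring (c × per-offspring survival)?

3

Expected surviving offspring = c × s(c):
  c=2: 2 × 0.614 = 1.228
  c=3: 3 × 0.481 = 1.443
  c=4: 4 × 0.348 = 1.392
  c=5: 5 × 0.215 = 1.075
Maximum at c = 3 (1.443 surviving offspring).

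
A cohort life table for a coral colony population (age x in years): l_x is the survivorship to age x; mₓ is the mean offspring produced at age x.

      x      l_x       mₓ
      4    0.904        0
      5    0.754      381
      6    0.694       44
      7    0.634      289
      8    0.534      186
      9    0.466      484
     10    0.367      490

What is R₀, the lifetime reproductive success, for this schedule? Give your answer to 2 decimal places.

1005.73

R₀ = Σ l_x mₓ:
  age 4: 0.904 × 0 = 0.0000
  age 5: 0.754 × 381 = 287.2740
  age 6: 0.694 × 44 = 30.5360
  age 7: 0.634 × 289 = 183.2260
  age 8: 0.534 × 186 = 99.3240
  age 9: 0.466 × 484 = 225.5440
  age 10: 0.367 × 490 = 179.8300
R₀ = 0.0000 + 287.2740 + 30.5360 + 183.2260 + 99.3240 + 225.5440 + 179.8300 = 1005.7340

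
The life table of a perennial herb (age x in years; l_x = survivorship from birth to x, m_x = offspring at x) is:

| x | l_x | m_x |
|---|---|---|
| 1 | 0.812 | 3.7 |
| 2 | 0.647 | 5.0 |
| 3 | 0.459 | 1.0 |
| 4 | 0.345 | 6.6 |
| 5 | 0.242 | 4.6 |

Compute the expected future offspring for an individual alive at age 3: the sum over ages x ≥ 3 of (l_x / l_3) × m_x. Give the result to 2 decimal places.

8.39

l_3 = 0.459. Conditional survival from age 3 to x is l_x / l_3.
  x=3: (0.459/0.459) × 1.0 = 1.0000
  x=4: (0.345/0.459) × 6.6 = 4.9608
  x=5: (0.242/0.459) × 4.6 = 2.4253
Sum = 1.0000 + 4.9608 + 2.4253 = 8.3861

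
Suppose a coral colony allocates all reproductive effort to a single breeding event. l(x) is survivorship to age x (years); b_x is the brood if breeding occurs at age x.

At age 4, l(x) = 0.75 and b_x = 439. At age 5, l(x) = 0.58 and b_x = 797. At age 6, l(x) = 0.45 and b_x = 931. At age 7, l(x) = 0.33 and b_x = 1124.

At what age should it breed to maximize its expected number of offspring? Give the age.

Expected offspring if breeding at age x = l(x) × b_x:
  age 4: 0.75 × 439 = 329.250
  age 5: 0.58 × 797 = 462.260
  age 6: 0.45 × 931 = 418.950
  age 7: 0.33 × 1124 = 370.920
Maximum at age 5 (462.260).

5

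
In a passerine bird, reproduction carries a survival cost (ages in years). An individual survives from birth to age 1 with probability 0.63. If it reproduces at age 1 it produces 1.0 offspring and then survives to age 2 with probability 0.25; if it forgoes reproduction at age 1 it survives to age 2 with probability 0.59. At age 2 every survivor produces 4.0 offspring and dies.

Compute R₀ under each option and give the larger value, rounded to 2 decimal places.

1.49

breed at age 1: R₀ = 0.63 × (1.0 + 0.25 × 4.0) = 0.63 × 2.0000 = 1.2600
delay to age 2: R₀ = 0.63 × (0.59 × 4.0) = 0.63 × 2.3600 = 1.4868
Higher: delay to age 2 (1.4868).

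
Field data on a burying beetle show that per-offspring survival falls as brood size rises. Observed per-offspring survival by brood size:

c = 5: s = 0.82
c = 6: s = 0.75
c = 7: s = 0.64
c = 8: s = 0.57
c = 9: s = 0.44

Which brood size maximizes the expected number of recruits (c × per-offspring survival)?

8

Expected recruits = c × s(c):
  c=5: 5 × 0.82 = 4.100
  c=6: 6 × 0.75 = 4.500
  c=7: 7 × 0.64 = 4.480
  c=8: 8 × 0.57 = 4.560
  c=9: 9 × 0.44 = 3.960
Maximum at c = 8 (4.560 recruits).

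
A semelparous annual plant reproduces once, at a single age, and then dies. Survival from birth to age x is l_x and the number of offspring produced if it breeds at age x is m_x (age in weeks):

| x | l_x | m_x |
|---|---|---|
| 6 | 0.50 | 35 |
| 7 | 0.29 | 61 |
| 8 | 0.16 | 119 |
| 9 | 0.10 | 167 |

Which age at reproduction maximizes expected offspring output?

8

Expected offspring if breeding at age x = l_x × m_x:
  age 6: 0.50 × 35 = 17.500
  age 7: 0.29 × 61 = 17.690
  age 8: 0.16 × 119 = 19.040
  age 9: 0.10 × 167 = 16.700
Maximum at age 8 (19.040).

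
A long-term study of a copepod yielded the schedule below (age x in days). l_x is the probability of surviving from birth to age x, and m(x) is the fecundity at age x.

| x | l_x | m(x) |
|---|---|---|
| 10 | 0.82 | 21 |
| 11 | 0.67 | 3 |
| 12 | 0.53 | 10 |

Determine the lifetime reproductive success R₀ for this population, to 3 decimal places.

R₀ = Σ l_x m(x):
  age 10: 0.82 × 21 = 17.2200
  age 11: 0.67 × 3 = 2.0100
  age 12: 0.53 × 10 = 5.3000
R₀ = 17.2200 + 2.0100 + 5.3000 = 24.5300

24.530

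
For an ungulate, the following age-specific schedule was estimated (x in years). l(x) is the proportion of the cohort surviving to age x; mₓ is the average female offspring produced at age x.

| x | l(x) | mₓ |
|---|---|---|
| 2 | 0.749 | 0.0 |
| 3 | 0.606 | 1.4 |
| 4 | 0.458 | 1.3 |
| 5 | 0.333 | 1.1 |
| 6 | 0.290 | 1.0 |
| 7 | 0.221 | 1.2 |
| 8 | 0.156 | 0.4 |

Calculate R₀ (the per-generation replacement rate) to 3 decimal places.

2.428

R₀ = Σ l(x) mₓ:
  age 2: 0.749 × 0.0 = 0.0000
  age 3: 0.606 × 1.4 = 0.8484
  age 4: 0.458 × 1.3 = 0.5954
  age 5: 0.333 × 1.1 = 0.3663
  age 6: 0.290 × 1.0 = 0.2900
  age 7: 0.221 × 1.2 = 0.2652
  age 8: 0.156 × 0.4 = 0.0624
R₀ = 0.0000 + 0.8484 + 0.5954 + 0.3663 + 0.2900 + 0.2652 + 0.0624 = 2.4277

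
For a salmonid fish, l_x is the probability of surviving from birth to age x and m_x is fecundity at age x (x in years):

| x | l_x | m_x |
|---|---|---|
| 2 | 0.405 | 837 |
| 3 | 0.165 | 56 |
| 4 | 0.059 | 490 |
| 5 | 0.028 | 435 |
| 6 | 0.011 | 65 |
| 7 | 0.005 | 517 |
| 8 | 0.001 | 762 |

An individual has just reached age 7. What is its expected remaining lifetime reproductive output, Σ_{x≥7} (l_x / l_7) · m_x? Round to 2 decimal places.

669.40

l_7 = 0.005. Conditional survival from age 7 to x is l_x / l_7.
  x=7: (0.005/0.005) × 517 = 517.0000
  x=8: (0.001/0.005) × 762 = 152.4000
Sum = 517.0000 + 152.4000 = 669.4000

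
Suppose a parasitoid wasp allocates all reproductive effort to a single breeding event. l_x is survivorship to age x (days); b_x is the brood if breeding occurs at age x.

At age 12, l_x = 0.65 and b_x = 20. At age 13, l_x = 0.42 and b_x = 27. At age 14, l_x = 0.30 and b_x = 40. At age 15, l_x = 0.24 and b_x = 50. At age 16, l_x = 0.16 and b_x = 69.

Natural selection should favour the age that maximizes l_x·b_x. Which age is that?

12

Expected offspring if breeding at age x = l_x × b_x:
  age 12: 0.65 × 20 = 13.000
  age 13: 0.42 × 27 = 11.340
  age 14: 0.30 × 40 = 12.000
  age 15: 0.24 × 50 = 12.000
  age 16: 0.16 × 69 = 11.040
Maximum at age 12 (13.000).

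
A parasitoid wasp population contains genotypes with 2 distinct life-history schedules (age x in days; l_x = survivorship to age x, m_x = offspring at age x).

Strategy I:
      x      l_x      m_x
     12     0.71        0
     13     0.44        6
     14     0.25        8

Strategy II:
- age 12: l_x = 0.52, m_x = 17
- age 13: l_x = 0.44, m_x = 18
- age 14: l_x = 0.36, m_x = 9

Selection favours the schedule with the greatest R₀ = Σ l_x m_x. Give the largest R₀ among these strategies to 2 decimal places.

20.00

Strategy I: R₀ = 0.71×0 + 0.44×6 + 0.25×8 = 4.6400
Strategy II: R₀ = 0.52×17 + 0.44×18 + 0.36×9 = 20.0000
Highest R₀: strategy II with 20.0000.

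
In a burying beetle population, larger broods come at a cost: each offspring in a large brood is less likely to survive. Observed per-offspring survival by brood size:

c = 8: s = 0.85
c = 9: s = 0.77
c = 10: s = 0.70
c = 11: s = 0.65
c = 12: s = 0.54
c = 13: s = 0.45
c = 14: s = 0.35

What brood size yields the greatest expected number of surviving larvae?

Expected surviving larvae = c × s(c):
  c=8: 8 × 0.85 = 6.800
  c=9: 9 × 0.77 = 6.930
  c=10: 10 × 0.70 = 7.000
  c=11: 11 × 0.65 = 7.150
  c=12: 12 × 0.54 = 6.480
  c=13: 13 × 0.45 = 5.850
  c=14: 14 × 0.35 = 4.900
Maximum at c = 11 (7.150 surviving larvae).

11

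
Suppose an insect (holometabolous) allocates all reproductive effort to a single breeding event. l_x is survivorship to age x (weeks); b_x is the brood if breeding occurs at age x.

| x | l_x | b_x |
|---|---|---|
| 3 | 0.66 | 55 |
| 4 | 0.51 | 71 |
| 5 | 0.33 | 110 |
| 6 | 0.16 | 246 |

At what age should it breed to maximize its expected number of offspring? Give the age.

Expected offspring if breeding at age x = l_x × b_x:
  age 3: 0.66 × 55 = 36.300
  age 4: 0.51 × 71 = 36.210
  age 5: 0.33 × 110 = 36.300
  age 6: 0.16 × 246 = 39.360
Maximum at age 6 (39.360).

6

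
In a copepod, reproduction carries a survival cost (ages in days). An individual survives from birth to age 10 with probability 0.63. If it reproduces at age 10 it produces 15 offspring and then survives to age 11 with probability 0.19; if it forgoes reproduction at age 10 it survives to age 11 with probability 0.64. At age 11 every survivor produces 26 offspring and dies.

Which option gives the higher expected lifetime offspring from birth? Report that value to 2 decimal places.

breed at age 10: R₀ = 0.63 × (15 + 0.19 × 26) = 0.63 × 19.9400 = 12.5622
delay to age 11: R₀ = 0.63 × (0.64 × 26) = 0.63 × 16.6400 = 10.4832
Higher: breed at age 10 (12.5622).

12.56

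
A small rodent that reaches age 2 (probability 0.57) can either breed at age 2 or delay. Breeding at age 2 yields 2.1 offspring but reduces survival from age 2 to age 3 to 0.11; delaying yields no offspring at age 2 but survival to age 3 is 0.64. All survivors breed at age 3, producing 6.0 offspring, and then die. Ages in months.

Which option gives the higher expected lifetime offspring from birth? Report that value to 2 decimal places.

breed at age 2: R₀ = 0.57 × (2.1 + 0.11 × 6.0) = 0.57 × 2.7600 = 1.5732
delay to age 3: R₀ = 0.57 × (0.64 × 6.0) = 0.57 × 3.8400 = 2.1888
Higher: delay to age 3 (2.1888).

2.19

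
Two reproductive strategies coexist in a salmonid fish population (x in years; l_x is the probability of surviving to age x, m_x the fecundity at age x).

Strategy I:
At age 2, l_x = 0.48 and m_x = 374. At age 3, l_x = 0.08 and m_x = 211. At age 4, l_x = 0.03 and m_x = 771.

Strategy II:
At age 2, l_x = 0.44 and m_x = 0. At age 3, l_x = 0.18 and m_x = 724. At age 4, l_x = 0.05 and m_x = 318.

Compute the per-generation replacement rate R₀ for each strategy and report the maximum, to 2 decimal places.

219.53

Strategy I: R₀ = 0.48×374 + 0.08×211 + 0.03×771 = 219.5300
Strategy II: R₀ = 0.44×0 + 0.18×724 + 0.05×318 = 146.2200
Highest R₀: strategy I with 219.5300.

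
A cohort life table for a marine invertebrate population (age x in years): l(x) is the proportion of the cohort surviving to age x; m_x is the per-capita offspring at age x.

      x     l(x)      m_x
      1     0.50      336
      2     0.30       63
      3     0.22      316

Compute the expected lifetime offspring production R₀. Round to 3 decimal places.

256.420

R₀ = Σ l(x) m_x:
  age 1: 0.50 × 336 = 168.0000
  age 2: 0.30 × 63 = 18.9000
  age 3: 0.22 × 316 = 69.5200
R₀ = 168.0000 + 18.9000 + 69.5200 = 256.4200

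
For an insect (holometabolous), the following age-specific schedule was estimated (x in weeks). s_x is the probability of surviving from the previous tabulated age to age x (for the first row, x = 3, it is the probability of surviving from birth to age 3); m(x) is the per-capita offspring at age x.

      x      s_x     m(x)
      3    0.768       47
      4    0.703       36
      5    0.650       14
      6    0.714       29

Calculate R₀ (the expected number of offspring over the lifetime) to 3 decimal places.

67.712

Survivorship from birth: l_x = s_3·s_4·…·s_x.
  l_3 = 0.76800
  l_4 = 0.53990
  l_5 = 0.35094
  l_6 = 0.25057
R₀ = Σ l_x m(x):
  age 3: 0.76800 × 47 = 36.0960
  age 4: 0.53990 × 36 = 19.4364
  age 5: 0.35094 × 14 = 4.9132
  age 6: 0.25057 × 29 = 7.2665
R₀ = 36.0960 + 19.4364 + 4.9132 + 7.2665 = 67.7121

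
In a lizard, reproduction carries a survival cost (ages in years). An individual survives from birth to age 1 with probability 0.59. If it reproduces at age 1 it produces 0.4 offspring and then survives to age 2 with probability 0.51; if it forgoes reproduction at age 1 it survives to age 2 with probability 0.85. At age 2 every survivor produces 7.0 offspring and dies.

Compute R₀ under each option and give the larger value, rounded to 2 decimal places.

breed at age 1: R₀ = 0.59 × (0.4 + 0.51 × 7.0) = 0.59 × 3.9700 = 2.3423
delay to age 2: R₀ = 0.59 × (0.85 × 7.0) = 0.59 × 5.9500 = 3.5105
Higher: delay to age 2 (3.5105).

3.51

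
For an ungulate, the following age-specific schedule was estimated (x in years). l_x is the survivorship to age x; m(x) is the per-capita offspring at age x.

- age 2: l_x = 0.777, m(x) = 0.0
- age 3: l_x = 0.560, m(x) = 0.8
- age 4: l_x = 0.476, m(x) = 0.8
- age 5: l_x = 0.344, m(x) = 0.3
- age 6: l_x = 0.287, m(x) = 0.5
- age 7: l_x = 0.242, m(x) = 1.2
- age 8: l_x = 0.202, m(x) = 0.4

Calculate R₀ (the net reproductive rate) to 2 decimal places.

1.45

R₀ = Σ l_x m(x):
  age 2: 0.777 × 0.0 = 0.0000
  age 3: 0.560 × 0.8 = 0.4480
  age 4: 0.476 × 0.8 = 0.3808
  age 5: 0.344 × 0.3 = 0.1032
  age 6: 0.287 × 0.5 = 0.1435
  age 7: 0.242 × 1.2 = 0.2904
  age 8: 0.202 × 0.4 = 0.0808
R₀ = 0.0000 + 0.4480 + 0.3808 + 0.1032 + 0.1435 + 0.2904 + 0.0808 = 1.4467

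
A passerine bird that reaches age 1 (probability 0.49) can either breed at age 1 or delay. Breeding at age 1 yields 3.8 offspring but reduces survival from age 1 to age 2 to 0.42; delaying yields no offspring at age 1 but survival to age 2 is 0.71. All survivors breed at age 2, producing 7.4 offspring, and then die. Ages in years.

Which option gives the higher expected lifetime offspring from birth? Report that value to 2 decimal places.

3.38

breed at age 1: R₀ = 0.49 × (3.8 + 0.42 × 7.4) = 0.49 × 6.9080 = 3.3849
delay to age 2: R₀ = 0.49 × (0.71 × 7.4) = 0.49 × 5.2540 = 2.5745
Higher: breed at age 1 (3.3849).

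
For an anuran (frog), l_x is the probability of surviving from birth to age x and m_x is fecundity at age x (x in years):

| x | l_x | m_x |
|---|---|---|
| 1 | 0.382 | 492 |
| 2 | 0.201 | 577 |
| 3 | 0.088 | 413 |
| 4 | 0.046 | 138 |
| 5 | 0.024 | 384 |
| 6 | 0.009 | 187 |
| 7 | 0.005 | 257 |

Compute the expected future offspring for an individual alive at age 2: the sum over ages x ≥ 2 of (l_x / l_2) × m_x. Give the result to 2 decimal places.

850.01

l_2 = 0.201. Conditional survival from age 2 to x is l_x / l_2.
  x=2: (0.201/0.201) × 577 = 577.0000
  x=3: (0.088/0.201) × 413 = 180.8159
  x=4: (0.046/0.201) × 138 = 31.5821
  x=5: (0.024/0.201) × 384 = 45.8507
  x=6: (0.009/0.201) × 187 = 8.3731
  x=7: (0.005/0.201) × 257 = 6.3930
Sum = 577.0000 + 180.8159 + 31.5821 + 45.8507 + 8.3731 + 6.3930 = 850.0149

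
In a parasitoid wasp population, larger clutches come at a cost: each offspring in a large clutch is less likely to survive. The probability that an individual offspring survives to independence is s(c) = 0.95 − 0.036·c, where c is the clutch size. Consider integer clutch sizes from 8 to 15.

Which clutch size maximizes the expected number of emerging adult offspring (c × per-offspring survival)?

13

Expected emerging adult offspring = c × s(c):
  c=8: 8 × 0.662 = 5.296
  c=9: 9 × 0.626 = 5.634
  c=10: 10 × 0.590 = 5.900
  c=11: 11 × 0.554 = 6.094
  c=12: 12 × 0.518 = 6.216
  c=13: 13 × 0.482 = 6.266
  c=14: 14 × 0.446 = 6.244
  c=15: 15 × 0.410 = 6.150
Maximum at c = 13 (6.266 emerging adult offspring).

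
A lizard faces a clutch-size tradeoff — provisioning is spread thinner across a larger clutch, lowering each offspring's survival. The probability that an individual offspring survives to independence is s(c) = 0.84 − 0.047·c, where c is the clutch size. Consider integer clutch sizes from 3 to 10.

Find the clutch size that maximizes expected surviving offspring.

Expected surviving offspring = c × s(c):
  c=3: 3 × 0.699 = 2.097
  c=4: 4 × 0.652 = 2.608
  c=5: 5 × 0.605 = 3.025
  c=6: 6 × 0.558 = 3.348
  c=7: 7 × 0.511 = 3.577
  c=8: 8 × 0.464 = 3.712
  c=9: 9 × 0.417 = 3.753
  c=10: 10 × 0.370 = 3.700
Maximum at c = 9 (3.753 surviving offspring).

9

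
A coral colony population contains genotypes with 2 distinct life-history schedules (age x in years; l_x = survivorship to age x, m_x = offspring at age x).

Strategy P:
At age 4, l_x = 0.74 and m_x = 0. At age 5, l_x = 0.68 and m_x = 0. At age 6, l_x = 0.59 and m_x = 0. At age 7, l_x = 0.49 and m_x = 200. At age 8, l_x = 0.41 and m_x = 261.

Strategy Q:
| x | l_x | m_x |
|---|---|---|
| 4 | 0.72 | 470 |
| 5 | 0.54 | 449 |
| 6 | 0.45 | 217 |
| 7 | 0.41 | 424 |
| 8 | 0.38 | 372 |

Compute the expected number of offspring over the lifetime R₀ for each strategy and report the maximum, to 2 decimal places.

993.71

Strategy P: R₀ = 0.74×0 + 0.68×0 + 0.59×0 + 0.49×200 + 0.41×261 = 205.0100
Strategy Q: R₀ = 0.72×470 + 0.54×449 + 0.45×217 + 0.41×424 + 0.38×372 = 993.7100
Highest R₀: strategy Q with 993.7100.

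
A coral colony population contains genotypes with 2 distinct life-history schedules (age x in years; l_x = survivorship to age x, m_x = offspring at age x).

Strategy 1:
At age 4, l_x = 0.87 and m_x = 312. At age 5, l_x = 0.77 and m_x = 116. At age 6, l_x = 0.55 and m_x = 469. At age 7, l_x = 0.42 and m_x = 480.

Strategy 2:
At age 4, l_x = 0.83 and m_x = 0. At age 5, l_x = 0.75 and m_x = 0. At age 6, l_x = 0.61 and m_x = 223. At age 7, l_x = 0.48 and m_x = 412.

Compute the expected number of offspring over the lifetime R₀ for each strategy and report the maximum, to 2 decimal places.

Strategy 1: R₀ = 0.87×312 + 0.77×116 + 0.55×469 + 0.42×480 = 820.3100
Strategy 2: R₀ = 0.83×0 + 0.75×0 + 0.61×223 + 0.48×412 = 333.7900
Highest R₀: strategy 1 with 820.3100.

820.31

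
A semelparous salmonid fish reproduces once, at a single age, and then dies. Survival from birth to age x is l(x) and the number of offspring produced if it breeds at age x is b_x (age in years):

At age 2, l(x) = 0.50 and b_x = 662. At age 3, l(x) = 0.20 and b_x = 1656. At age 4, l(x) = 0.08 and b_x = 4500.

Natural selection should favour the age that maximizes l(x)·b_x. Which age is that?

Expected offspring if breeding at age x = l(x) × b_x:
  age 2: 0.50 × 662 = 331.000
  age 3: 0.20 × 1656 = 331.200
  age 4: 0.08 × 4500 = 360.000
Maximum at age 4 (360.000).

4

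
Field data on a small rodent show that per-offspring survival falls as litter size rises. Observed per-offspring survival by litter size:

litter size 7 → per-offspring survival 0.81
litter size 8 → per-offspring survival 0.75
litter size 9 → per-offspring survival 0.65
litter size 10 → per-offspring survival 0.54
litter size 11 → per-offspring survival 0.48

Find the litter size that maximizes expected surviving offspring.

8

Expected surviving offspring = c × s(c):
  c=7: 7 × 0.81 = 5.670
  c=8: 8 × 0.75 = 6.000
  c=9: 9 × 0.65 = 5.850
  c=10: 10 × 0.54 = 5.400
  c=11: 11 × 0.48 = 5.280
Maximum at c = 8 (6.000 surviving offspring).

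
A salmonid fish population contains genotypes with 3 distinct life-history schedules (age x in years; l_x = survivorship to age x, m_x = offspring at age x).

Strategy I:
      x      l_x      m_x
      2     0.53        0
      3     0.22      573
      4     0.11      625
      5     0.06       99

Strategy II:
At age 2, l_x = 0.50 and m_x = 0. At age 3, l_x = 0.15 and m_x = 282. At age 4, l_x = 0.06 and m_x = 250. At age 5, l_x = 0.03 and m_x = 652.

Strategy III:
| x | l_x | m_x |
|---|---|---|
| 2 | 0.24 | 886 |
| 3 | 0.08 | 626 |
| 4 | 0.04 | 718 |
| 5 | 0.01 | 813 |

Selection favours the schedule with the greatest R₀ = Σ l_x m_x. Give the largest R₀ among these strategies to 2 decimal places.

Strategy I: R₀ = 0.53×0 + 0.22×573 + 0.11×625 + 0.06×99 = 200.7500
Strategy II: R₀ = 0.50×0 + 0.15×282 + 0.06×250 + 0.03×652 = 76.8600
Strategy III: R₀ = 0.24×886 + 0.08×626 + 0.04×718 + 0.01×813 = 299.5700
Highest R₀: strategy III with 299.5700.

299.57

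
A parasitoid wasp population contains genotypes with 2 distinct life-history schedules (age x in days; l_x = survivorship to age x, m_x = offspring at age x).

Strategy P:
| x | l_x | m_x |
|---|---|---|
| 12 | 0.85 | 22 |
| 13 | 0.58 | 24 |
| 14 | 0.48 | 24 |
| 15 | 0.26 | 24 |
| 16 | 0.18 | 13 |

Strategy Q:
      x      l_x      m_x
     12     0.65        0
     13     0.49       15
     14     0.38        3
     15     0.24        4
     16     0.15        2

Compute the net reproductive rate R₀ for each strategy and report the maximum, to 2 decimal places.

Strategy P: R₀ = 0.85×22 + 0.58×24 + 0.48×24 + 0.26×24 + 0.18×13 = 52.7200
Strategy Q: R₀ = 0.65×0 + 0.49×15 + 0.38×3 + 0.24×4 + 0.15×2 = 9.7500
Highest R₀: strategy P with 52.7200.

52.72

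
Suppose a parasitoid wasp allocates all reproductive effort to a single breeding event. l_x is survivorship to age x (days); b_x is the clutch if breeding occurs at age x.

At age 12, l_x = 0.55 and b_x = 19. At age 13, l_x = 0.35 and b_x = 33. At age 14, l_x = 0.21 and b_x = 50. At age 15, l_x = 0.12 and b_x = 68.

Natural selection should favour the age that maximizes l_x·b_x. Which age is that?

13

Expected offspring if breeding at age x = l_x × b_x:
  age 12: 0.55 × 19 = 10.450
  age 13: 0.35 × 33 = 11.550
  age 14: 0.21 × 50 = 10.500
  age 15: 0.12 × 68 = 8.160
Maximum at age 13 (11.550).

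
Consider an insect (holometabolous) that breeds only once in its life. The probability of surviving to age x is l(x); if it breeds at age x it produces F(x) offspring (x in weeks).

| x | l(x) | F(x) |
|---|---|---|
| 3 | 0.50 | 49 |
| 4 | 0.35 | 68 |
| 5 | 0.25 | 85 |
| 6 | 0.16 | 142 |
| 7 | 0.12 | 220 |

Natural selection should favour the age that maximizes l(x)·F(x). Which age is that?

Expected offspring if breeding at age x = l(x) × F(x):
  age 3: 0.50 × 49 = 24.500
  age 4: 0.35 × 68 = 23.800
  age 5: 0.25 × 85 = 21.250
  age 6: 0.16 × 142 = 22.720
  age 7: 0.12 × 220 = 26.400
Maximum at age 7 (26.400).

7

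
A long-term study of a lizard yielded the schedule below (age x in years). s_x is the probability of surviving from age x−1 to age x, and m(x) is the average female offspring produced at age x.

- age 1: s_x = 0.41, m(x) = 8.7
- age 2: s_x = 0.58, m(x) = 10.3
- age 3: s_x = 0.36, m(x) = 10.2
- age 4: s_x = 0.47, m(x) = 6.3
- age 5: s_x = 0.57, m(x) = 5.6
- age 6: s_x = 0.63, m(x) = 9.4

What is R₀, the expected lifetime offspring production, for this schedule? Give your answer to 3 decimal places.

Survivorship from birth: l_x = s_1·s_2·…·s_x.
  l_1 = 0.41000
  l_2 = 0.23780
  l_3 = 0.08561
  l_4 = 0.04024
  l_5 = 0.02293
  l_6 = 0.01445
R₀ = Σ l_x m(x):
  age 1: 0.41000 × 8.7 = 3.5670
  age 2: 0.23780 × 10.3 = 2.4493
  age 3: 0.08561 × 10.2 = 0.8732
  age 4: 0.04024 × 6.3 = 0.2535
  age 5: 0.02293 × 5.6 = 0.1284
  age 6: 0.01445 × 9.4 = 0.1358
R₀ = 3.5670 + 2.4493 + 0.8732 + 0.2535 + 0.1284 + 0.1358 = 7.4073

7.407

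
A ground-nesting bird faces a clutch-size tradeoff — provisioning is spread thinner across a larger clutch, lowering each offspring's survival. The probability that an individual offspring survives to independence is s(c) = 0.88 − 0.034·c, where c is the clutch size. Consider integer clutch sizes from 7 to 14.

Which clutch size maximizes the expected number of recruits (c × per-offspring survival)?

13

Expected recruits = c × s(c):
  c=7: 7 × 0.642 = 4.494
  c=8: 8 × 0.608 = 4.864
  c=9: 9 × 0.574 = 5.166
  c=10: 10 × 0.540 = 5.400
  c=11: 11 × 0.506 = 5.566
  c=12: 12 × 0.472 = 5.664
  c=13: 13 × 0.438 = 5.694
  c=14: 14 × 0.404 = 5.656
Maximum at c = 13 (5.694 recruits).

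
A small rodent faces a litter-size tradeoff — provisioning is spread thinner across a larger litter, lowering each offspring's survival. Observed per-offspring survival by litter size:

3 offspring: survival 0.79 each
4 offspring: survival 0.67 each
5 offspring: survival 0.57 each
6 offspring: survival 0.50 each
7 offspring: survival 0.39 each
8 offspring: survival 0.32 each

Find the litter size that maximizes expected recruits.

6

Expected recruits = c × s(c):
  c=3: 3 × 0.79 = 2.370
  c=4: 4 × 0.67 = 2.680
  c=5: 5 × 0.57 = 2.850
  c=6: 6 × 0.50 = 3.000
  c=7: 7 × 0.39 = 2.730
  c=8: 8 × 0.32 = 2.560
Maximum at c = 6 (3.000 recruits).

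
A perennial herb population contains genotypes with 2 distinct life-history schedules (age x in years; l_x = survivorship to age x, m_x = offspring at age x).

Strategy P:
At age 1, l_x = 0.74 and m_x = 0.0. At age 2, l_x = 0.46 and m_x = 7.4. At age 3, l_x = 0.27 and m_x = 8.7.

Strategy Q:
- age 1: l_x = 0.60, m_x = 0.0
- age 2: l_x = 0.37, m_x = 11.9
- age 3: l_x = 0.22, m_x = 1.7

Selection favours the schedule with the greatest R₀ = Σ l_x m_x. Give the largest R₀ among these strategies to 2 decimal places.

Strategy P: R₀ = 0.74×0.0 + 0.46×7.4 + 0.27×8.7 = 5.7530
Strategy Q: R₀ = 0.60×0.0 + 0.37×11.9 + 0.22×1.7 = 4.7770
Highest R₀: strategy P with 5.7530.

5.75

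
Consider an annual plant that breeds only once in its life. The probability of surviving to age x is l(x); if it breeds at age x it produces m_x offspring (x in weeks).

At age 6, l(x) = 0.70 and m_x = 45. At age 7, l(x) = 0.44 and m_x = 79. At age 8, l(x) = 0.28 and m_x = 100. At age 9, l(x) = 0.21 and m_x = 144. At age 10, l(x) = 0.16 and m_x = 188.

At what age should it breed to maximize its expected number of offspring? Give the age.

7

Expected offspring if breeding at age x = l(x) × m_x:
  age 6: 0.70 × 45 = 31.500
  age 7: 0.44 × 79 = 34.760
  age 8: 0.28 × 100 = 28.000
  age 9: 0.21 × 144 = 30.240
  age 10: 0.16 × 188 = 30.080
Maximum at age 7 (34.760).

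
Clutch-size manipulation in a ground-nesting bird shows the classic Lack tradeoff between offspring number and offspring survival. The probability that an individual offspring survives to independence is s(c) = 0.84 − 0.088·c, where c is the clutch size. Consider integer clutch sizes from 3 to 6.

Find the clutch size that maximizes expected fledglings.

Expected fledglings = c × s(c):
  c=3: 3 × 0.576 = 1.728
  c=4: 4 × 0.488 = 1.952
  c=5: 5 × 0.400 = 2.000
  c=6: 6 × 0.312 = 1.872
Maximum at c = 5 (2.000 fledglings).

5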